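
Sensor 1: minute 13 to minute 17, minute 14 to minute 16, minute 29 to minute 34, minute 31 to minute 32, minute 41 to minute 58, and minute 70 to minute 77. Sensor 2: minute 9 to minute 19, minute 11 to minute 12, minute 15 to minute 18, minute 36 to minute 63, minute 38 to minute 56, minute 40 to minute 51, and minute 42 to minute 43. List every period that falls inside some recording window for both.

minute 13 to minute 17, minute 41 to minute 58

A, merged: minute 13 to minute 17, minute 29 to minute 34, minute 41 to minute 58, minute 70 to minute 77.
B, merged: minute 9 to minute 19, minute 36 to minute 63.
minute 13 to minute 17 overlaps B on minute 13 to minute 17.
minute 29 to minute 34 falls entirely outside B.
minute 41 to minute 58 overlaps B on minute 41 to minute 58.
minute 70 to minute 77 falls entirely outside B.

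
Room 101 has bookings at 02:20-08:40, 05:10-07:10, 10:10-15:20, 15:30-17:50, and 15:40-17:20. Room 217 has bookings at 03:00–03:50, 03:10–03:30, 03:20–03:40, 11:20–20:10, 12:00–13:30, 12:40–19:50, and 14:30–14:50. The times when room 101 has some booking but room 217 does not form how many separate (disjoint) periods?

A, merged: 02:20-08:40, 10:10-15:20, 15:30-17:50.
B, merged: 03:00-03:50, 11:20-20:10.
A \ B = 02:20-03:00, 03:50-08:40, 10:10-11:20.
That is 3 disjoint pieces.

3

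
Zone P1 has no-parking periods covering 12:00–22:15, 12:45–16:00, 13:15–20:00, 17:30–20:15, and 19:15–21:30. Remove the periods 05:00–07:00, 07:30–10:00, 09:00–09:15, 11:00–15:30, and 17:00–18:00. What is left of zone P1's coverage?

Merge the first list: 12:00–22:15.
Merge the second list: 05:00–07:00, 07:30–10:00, 11:00–15:30, 17:00–18:00.
12:00–22:15 \ B = 15:30–17:00, 18:00–22:15.

15:30–17:00, 18:00–22:15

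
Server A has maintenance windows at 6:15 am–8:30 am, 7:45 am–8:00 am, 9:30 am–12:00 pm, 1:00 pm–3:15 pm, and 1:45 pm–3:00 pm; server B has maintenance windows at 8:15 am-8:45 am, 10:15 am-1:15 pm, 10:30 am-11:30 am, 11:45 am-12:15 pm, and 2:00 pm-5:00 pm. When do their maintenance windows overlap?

8:15 am–8:30 am, 10:15 am–12:00 pm, 1:00 pm–1:15 pm, 2:00 pm–3:15 pm

Merge the first list: 6:15 am–8:30 am, 9:30 am–12:00 pm, 1:00 pm–3:15 pm.
Merge the second list: 8:15 am–8:45 am, 10:15 am–1:15 pm, 2:00 pm–5:00 pm.
6:15 am–8:30 am ∩ B → 8:15 am–8:30 am.
9:30 am–12:00 pm ∩ B → 10:15 am–12:00 pm.
1:00 pm–3:15 pm ∩ B → 1:00 pm–1:15 pm, 2:00 pm–3:15 pm.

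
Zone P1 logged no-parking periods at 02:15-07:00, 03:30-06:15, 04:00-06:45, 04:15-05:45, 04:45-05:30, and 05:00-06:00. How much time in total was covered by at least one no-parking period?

Merged: 02:15–07:00.
Length: 4 h 45 min.

4 h 45 min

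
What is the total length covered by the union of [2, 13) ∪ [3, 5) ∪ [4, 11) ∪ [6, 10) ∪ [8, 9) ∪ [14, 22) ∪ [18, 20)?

19

Merged: [2, 13), [14, 22).
Lengths: 11 + 8 = 19.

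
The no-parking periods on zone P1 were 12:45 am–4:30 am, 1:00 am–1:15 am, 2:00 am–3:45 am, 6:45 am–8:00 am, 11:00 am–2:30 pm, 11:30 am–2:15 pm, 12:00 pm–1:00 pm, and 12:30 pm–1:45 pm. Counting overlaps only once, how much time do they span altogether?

8 h 30 min

Merged: 12:45 am-4:30 am, 6:45 am-8:00 am, 11:00 am-2:30 pm.
Lengths: 3 h 45 min + 1 h 15 min + 3 h 30 min = 8 h 30 min.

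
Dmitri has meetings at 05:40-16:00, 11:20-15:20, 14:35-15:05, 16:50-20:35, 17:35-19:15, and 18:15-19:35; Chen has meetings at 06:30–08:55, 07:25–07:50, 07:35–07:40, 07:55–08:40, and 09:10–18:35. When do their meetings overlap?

Merge the first list: 05:40-16:00, 16:50-20:35.
Merge the second list: 06:30-08:55, 09:10-18:35.
05:40-16:00 overlaps B on 06:30-08:55, 09:10-16:00.
16:50-20:35 overlaps B on 16:50-18:35.

06:30-08:55, 09:10-16:00, 16:50-18:35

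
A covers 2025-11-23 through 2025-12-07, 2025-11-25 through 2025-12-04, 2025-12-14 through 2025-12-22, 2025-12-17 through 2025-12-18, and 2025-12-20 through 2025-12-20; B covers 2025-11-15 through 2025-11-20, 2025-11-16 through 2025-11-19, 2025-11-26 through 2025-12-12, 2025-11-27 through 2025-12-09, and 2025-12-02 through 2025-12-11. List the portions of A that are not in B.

2025-11-23 through 2025-11-25, 2025-12-14 through 2025-12-22

A, merged: 2025-11-23 through 2025-12-07, 2025-12-14 through 2025-12-22.
B, merged: 2025-11-15 through 2025-11-20, 2025-11-26 through 2025-12-12.
2025-11-23 through 2025-12-07 minus B → 2025-11-23 through 2025-11-25.
2025-12-14 through 2025-12-22: no B overlap → unchanged.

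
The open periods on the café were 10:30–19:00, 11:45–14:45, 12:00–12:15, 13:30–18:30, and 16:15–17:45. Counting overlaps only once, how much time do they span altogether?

Merged: 10:30-19:00.
Length: 8 h 30 min.

8 h 30 min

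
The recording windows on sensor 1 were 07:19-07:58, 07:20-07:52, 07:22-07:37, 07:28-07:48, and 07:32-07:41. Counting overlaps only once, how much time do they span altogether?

Merged: 07:19-07:58.
Length: 39 min.

39 min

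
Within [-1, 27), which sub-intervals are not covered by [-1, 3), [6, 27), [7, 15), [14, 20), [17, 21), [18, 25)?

[3, 6)

After merging, the occupied span is [-1, 3), [6, 27).
Complement within [-1, 27): [3, 6).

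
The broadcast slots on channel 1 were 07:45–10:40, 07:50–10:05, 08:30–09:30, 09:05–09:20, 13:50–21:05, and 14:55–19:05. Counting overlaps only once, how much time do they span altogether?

Merged: 07:45-10:40, 13:50-21:05.
Lengths: 2 h 55 min + 7 h 15 min = 10 h 10 min.

10 h 10 min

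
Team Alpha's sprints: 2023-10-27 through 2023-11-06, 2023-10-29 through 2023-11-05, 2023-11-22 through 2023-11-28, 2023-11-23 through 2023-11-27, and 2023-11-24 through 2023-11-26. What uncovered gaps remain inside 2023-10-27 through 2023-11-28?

2023-11-07 through 2023-11-21

Covered (merged): 2023-10-27 through 2023-11-06, 2023-11-22 through 2023-11-28.
Gaps within 2023-10-27 through 2023-11-28: 2023-11-07 through 2023-11-21.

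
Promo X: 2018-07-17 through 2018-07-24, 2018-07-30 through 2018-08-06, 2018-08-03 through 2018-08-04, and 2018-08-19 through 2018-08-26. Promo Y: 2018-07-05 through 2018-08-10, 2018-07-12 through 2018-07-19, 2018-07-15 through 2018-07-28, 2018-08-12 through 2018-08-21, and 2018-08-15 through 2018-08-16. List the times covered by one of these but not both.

2018-07-05 through 2018-07-16, 2018-07-25 through 2018-07-29, 2018-08-07 through 2018-08-10, 2018-08-12 through 2018-08-18, 2018-08-22 through 2018-08-26

Merge the first list: 2018-07-17 through 2018-07-24, 2018-07-30 through 2018-08-06, 2018-08-19 through 2018-08-26.
Merge the second list: 2018-07-05 through 2018-08-10, 2018-08-12 through 2018-08-21.
A but not B: 2018-08-22 through 2018-08-26.
B but not A: 2018-07-05 through 2018-07-16, 2018-07-25 through 2018-07-29, 2018-08-07 through 2018-08-10, 2018-08-12 through 2018-08-18.
Combining gives A △ B.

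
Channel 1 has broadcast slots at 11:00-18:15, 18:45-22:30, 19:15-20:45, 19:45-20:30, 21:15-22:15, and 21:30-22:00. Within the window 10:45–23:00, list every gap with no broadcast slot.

The merged coverage is 11:00–18:15, 18:45–22:30.
Complement within 10:45–23:00: 10:45–11:00, 18:15–18:45, 22:30–23:00.

10:45–11:00, 18:15–18:45, 22:30–23:00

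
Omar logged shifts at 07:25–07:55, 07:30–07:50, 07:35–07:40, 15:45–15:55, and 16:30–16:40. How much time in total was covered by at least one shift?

Merged: 07:25-07:55, 15:45-15:55, 16:30-16:40.
Lengths: 30 min + 10 min + 10 min = 50 min.

50 min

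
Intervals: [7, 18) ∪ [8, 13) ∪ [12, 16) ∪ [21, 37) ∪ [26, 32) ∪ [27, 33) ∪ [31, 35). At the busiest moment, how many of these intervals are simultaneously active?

4

Sweep endpoints in order; track running count of active intervals.
Peak of 4 reached at 31.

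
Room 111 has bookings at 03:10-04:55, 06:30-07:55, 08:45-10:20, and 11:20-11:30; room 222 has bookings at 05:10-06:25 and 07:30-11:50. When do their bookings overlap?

03:10–04:55: no overlap with the second set.
06:30–07:55 meets the second set on 07:30–07:55.
08:45–10:20 meets the second set on 08:45–10:20.
11:20–11:30 meets the second set on 11:20–11:30.

07:30–07:55, 08:45–10:20, 11:20–11:30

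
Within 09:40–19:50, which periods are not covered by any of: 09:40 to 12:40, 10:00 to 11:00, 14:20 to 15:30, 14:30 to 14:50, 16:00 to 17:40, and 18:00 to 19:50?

The merged coverage is 09:40-12:40, 14:20-15:30, 16:00-17:40, 18:00-19:50.
Complement within 09:40-19:50: 12:40-14:20, 15:30-16:00, 17:40-18:00.

12:40-14:20, 15:30-16:00, 17:40-18:00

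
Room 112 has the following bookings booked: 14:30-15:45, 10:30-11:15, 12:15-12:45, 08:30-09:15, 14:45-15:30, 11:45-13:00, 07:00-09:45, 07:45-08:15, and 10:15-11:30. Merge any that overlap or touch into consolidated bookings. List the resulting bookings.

Sort by start: 07:00-09:45, 07:45-08:15, 08:30-09:15, 10:15-11:30, 10:30-11:15, 11:45-13:00, 12:15-12:45, 14:30-15:45, 14:45-15:30.
07:45-08:15 overlaps/touches 07:00-09:45 → extend to 07:00-09:45.
08:30-09:15 overlaps/touches 07:00-09:45 → extend to 07:00-09:45.
10:15-11:30 is disjoint → start new block.
10:30-11:15 overlaps/touches 10:15-11:30 → extend to 10:15-11:30.
11:45-13:00 is disjoint → start new block.
12:15-12:45 overlaps/touches 11:45-13:00 → extend to 11:45-13:00.
14:30-15:45 is disjoint → start new block.
14:45-15:30 overlaps/touches 14:30-15:45 → extend to 14:30-15:45.

07:00-09:45, 10:15-11:30, 11:45-13:00, 14:30-15:45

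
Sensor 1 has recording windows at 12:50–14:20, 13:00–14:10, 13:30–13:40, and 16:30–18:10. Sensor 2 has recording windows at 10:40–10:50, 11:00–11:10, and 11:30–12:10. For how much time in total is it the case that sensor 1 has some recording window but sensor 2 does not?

Merge the first list: 12:50–14:20, 16:30–18:10.
A \ B = 12:50–14:20, 16:30–18:10.
Total: 1 h 30 min + 1 h 40 min = 3 h 10 min.

3 h 10 min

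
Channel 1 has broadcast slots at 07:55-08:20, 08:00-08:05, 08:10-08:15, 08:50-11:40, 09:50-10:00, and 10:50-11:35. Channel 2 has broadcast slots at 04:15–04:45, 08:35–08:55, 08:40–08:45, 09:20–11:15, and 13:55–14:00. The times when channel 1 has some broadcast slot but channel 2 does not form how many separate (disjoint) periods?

First set merges to 07:55–08:20, 08:50–11:40.
Second set merges to 04:15–04:45, 08:35–08:55, 09:20–11:15, 13:55–14:00.
A \ B = 07:55–08:20, 08:55–09:20, 11:15–11:40.
That is 3 disjoint pieces.

3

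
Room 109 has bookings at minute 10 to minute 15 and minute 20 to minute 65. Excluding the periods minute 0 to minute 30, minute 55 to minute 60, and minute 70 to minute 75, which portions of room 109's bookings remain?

minute 30 to minute 55, minute 60 to minute 65

minute 10 to minute 15 lies entirely inside B → drops out.
minute 20 to minute 65 with B removed leaves minute 30 to minute 55, minute 60 to minute 65.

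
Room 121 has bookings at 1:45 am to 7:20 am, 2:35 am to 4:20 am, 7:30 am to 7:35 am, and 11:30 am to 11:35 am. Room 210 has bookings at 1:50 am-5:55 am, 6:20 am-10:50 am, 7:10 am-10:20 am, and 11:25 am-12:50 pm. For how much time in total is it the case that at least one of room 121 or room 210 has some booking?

First set merges to 1:45 am–7:20 am, 7:30 am–7:35 am, 11:30 am–11:35 am.
Second set merges to 1:50 am–5:55 am, 6:20 am–10:50 am, 11:25 am–12:50 pm.
A ∪ B = 1:45 am–10:50 am, 11:25 am–12:50 pm.
Total: 9 h 5 min + 1 h 25 min = 10 h 30 min.

10 h 30 min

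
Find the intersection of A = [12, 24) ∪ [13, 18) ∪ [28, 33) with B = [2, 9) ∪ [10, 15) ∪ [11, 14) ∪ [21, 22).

First set merges to [12, 24), [28, 33).
Second set merges to [2, 9), [10, 15), [21, 22).
[12, 24) ∩ B → [12, 15), [21, 22).
[28, 33) meets no B interval.

[12, 15) ∪ [21, 22)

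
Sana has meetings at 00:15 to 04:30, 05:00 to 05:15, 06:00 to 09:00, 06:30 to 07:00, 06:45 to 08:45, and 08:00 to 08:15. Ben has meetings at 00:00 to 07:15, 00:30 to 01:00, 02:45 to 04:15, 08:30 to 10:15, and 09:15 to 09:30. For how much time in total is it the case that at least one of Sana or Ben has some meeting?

First set merges to 00:15-04:30, 05:00-05:15, 06:00-09:00.
Second set merges to 00:00-07:15, 08:30-10:15.
A ∪ B = 00:00-10:15.
Total: 10 h 15 min.

10 h 15 min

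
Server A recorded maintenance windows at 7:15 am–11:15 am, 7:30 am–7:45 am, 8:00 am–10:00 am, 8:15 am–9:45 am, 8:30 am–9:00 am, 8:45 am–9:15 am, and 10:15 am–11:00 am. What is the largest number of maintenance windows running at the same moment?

Sweep endpoints in order; track running count of active intervals.
Peak of 5 reached at 8:45 am.

5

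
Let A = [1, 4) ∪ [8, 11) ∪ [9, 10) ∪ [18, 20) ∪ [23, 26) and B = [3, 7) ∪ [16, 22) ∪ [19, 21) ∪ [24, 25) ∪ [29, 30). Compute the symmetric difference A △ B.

First set merges to [1, 4), [8, 11), [18, 20), [23, 26).
Second set merges to [3, 7), [16, 22), [24, 25), [29, 30).
A but not B: [1, 3), [8, 11), [23, 24), [25, 26).
B but not A: [4, 7), [16, 18), [20, 22), [29, 30).
Combining gives A △ B.

[1, 3) ∪ [4, 7) ∪ [8, 11) ∪ [16, 18) ∪ [20, 22) ∪ [23, 24) ∪ [25, 26) ∪ [29, 30)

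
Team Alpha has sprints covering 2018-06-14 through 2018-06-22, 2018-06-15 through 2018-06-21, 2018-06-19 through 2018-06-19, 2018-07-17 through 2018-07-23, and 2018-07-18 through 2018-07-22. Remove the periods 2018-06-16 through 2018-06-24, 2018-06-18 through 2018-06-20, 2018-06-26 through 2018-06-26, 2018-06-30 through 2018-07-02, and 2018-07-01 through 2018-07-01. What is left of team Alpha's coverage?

A, merged: 2018-06-14 through 2018-06-22, 2018-07-17 through 2018-07-23.
B, merged: 2018-06-16 through 2018-06-24, 2018-06-26 through 2018-06-26, 2018-06-30 through 2018-07-02.
2018-06-14 through 2018-06-22 with B removed leaves 2018-06-14 through 2018-06-15.
2018-07-17 through 2018-07-23 is untouched.

2018-06-14 through 2018-06-15, 2018-07-17 through 2018-07-23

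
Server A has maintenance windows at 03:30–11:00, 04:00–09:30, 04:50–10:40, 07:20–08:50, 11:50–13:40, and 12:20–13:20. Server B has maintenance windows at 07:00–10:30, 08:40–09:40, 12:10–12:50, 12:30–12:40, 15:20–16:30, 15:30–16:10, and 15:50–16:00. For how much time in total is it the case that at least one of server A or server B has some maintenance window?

A, merged: 03:30-11:00, 11:50-13:40.
B, merged: 07:00-10:30, 12:10-12:50, 15:20-16:30.
A ∪ B = 03:30-11:00, 11:50-13:40, 15:20-16:30.
Total: 7 h 30 min + 1 h 50 min + 1 h 10 min = 10 h 30 min.

10 h 30 min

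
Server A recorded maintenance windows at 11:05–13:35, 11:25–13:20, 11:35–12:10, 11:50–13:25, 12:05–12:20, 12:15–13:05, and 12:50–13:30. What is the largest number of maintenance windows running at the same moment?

Sweep endpoints in order; track running count of active intervals.
Peak of 5 reached at 12:05.

5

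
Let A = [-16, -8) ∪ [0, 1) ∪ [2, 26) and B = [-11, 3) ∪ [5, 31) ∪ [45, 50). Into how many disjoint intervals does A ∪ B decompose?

A ∪ B = [-16, 31), [45, 50).
That is 2 disjoint pieces.

2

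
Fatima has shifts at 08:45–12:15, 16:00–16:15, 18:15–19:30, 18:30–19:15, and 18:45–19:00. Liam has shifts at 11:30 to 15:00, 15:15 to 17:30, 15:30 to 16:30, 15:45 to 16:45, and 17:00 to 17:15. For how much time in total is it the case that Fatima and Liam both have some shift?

1 h

Merge the first list: 08:45-12:15, 16:00-16:15, 18:15-19:30.
Merge the second list: 11:30-15:00, 15:15-17:30.
A ∩ B = 11:30-12:15, 16:00-16:15.
Total: 45 min + 15 min = 1 h.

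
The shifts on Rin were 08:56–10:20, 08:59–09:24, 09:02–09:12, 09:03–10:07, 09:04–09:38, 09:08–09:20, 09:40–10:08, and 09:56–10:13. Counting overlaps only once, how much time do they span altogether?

Merged: 08:56-10:20.
Length: 1 h 24 min.

1 h 24 min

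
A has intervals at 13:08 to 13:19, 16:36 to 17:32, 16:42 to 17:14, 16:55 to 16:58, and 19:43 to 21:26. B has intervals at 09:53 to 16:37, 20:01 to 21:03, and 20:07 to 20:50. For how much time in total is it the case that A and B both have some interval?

1 h 14 min

Merge the first list: 13:08-13:19, 16:36-17:32, 19:43-21:26.
Merge the second list: 09:53-16:37, 20:01-21:03.
A ∩ B = 13:08-13:19, 16:36-16:37, 20:01-21:03.
Total: 11 min + 1 min + 1 h 2 min = 1 h 14 min.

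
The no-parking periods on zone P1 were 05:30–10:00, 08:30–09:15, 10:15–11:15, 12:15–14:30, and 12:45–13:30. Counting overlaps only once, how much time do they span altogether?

7 h 45 min

Merged: 05:30-10:00, 10:15-11:15, 12:15-14:30.
Lengths: 4 h 30 min + 1 h + 2 h 15 min = 7 h 45 min.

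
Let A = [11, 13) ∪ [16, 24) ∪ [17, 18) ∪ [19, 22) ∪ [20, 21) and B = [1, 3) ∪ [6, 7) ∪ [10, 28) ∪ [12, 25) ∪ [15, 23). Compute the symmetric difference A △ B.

[1, 3) ∪ [6, 7) ∪ [10, 11) ∪ [13, 16) ∪ [24, 28)

Merge the first list: [11, 13), [16, 24).
Merge the second list: [1, 3), [6, 7), [10, 28).
A but not B: none.
B but not A: [1, 3), [6, 7), [10, 11), [13, 16), [24, 28).
Combining gives A △ B.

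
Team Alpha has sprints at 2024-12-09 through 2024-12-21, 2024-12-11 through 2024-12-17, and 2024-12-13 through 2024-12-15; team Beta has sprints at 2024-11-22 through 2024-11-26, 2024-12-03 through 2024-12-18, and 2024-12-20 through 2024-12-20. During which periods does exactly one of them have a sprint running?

A, merged: 2024-12-09 through 2024-12-21.
A but not B: 2024-12-19 through 2024-12-19, 2024-12-21 through 2024-12-21.
B but not A: 2024-11-22 through 2024-11-26, 2024-12-03 through 2024-12-08.
Combining gives A △ B.

2024-11-22 through 2024-11-26, 2024-12-03 through 2024-12-08, 2024-12-19 through 2024-12-19, 2024-12-21 through 2024-12-21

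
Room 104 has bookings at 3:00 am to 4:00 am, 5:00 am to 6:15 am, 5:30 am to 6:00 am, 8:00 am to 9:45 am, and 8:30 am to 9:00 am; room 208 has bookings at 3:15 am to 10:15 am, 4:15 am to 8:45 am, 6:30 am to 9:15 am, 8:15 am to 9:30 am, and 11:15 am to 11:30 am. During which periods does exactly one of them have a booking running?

First set merges to 3:00 am-4:00 am, 5:00 am-6:15 am, 8:00 am-9:45 am.
Second set merges to 3:15 am-10:15 am, 11:15 am-11:30 am.
A but not B: 3:00 am-3:15 am.
B but not A: 4:00 am-5:00 am, 6:15 am-8:00 am, 9:45 am-10:15 am, 11:15 am-11:30 am.
Combining gives A △ B.

3:00 am-3:15 am, 4:00 am-5:00 am, 6:15 am-8:00 am, 9:45 am-10:15 am, 11:15 am-11:30 am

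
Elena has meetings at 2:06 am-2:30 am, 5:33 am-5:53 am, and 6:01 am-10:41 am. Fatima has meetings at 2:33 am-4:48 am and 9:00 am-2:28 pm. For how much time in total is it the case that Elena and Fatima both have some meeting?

1 h 41 min

A ∩ B = 9:00 am-10:41 am.
Total: 1 h 41 min.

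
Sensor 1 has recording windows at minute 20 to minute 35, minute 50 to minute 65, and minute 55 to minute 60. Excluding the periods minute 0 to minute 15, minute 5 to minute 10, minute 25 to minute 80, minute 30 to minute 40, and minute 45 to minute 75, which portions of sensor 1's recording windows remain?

minute 20 to minute 25

A, merged: minute 20 to minute 35, minute 50 to minute 65.
B, merged: minute 0 to minute 15, minute 25 to minute 80.
minute 20 to minute 35 with B removed leaves minute 20 to minute 25.
minute 50 to minute 65 lies entirely inside B → drops out.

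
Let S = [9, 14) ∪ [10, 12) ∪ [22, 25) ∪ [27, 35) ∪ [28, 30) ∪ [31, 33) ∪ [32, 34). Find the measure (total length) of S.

Merged: [9, 14), [22, 25), [27, 35).
Lengths: 5 + 3 + 8 = 16.

16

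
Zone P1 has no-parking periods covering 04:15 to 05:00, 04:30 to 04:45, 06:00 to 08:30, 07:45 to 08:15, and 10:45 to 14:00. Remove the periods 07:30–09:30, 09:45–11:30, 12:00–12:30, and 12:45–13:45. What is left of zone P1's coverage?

04:15–05:00, 06:00–07:30, 11:30–12:00, 12:30–12:45, 13:45–14:00

First set merges to 04:15–05:00, 06:00–08:30, 10:45–14:00.
04:15–05:00: nothing removed.
06:00–08:30 \ B = 06:00–07:30.
10:45–14:00 \ B = 11:30–12:00, 12:30–12:45, 13:45–14:00.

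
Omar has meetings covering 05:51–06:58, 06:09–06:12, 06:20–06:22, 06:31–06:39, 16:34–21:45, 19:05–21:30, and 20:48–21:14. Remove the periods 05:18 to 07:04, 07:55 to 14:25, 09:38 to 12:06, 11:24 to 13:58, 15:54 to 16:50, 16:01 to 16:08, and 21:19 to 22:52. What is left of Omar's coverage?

A, merged: 05:51–06:58, 16:34–21:45.
B, merged: 05:18–07:04, 07:55–14:25, 15:54–16:50, 21:19–22:52.
05:51–06:58: entirely removed.
16:34–21:45 \ B = 16:50–21:19.

16:50–21:19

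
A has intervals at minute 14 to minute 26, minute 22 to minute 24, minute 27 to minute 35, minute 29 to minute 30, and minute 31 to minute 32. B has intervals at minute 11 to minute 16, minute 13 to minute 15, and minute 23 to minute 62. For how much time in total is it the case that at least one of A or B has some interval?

A, merged: minute 14 to minute 26, minute 27 to minute 35.
B, merged: minute 11 to minute 16, minute 23 to minute 62.
A ∪ B = minute 11 to minute 62.
Total: 51 minutes.

51 minutes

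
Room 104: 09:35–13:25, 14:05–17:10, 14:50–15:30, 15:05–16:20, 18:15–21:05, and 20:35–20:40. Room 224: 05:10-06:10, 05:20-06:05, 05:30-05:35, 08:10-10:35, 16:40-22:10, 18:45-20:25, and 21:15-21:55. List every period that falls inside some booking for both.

09:35-10:35, 16:40-17:10, 18:15-21:05

First set merges to 09:35-13:25, 14:05-17:10, 18:15-21:05.
Second set merges to 05:10-06:10, 08:10-10:35, 16:40-22:10.
09:35-13:25 ∩ B → 09:35-10:35.
14:05-17:10 ∩ B → 16:40-17:10.
18:15-21:05 ∩ B → 18:15-21:05.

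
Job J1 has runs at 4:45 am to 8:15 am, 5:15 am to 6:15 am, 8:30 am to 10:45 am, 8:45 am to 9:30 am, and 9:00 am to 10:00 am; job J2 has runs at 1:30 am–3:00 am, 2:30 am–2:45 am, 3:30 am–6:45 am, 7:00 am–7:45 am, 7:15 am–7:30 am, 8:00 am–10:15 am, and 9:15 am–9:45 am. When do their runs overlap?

4:45 am-6:45 am, 7:00 am-7:45 am, 8:00 am-8:15 am, 8:30 am-10:15 am

Merge the first list: 4:45 am-8:15 am, 8:30 am-10:45 am.
Merge the second list: 1:30 am-3:00 am, 3:30 am-6:45 am, 7:00 am-7:45 am, 8:00 am-10:15 am.
4:45 am-8:15 am meets the second set on 4:45 am-6:45 am, 7:00 am-7:45 am, 8:00 am-8:15 am.
8:30 am-10:45 am meets the second set on 8:30 am-10:15 am.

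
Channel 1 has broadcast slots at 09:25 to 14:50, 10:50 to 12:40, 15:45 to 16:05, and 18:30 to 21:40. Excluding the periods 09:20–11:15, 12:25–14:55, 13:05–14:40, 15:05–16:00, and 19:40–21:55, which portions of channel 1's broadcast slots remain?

Merge the first list: 09:25-14:50, 15:45-16:05, 18:30-21:40.
Merge the second list: 09:20-11:15, 12:25-14:55, 15:05-16:00, 19:40-21:55.
09:25-14:50 minus B → 11:15-12:25.
15:45-16:05 minus B → 16:00-16:05.
18:30-21:40 minus B → 18:30-19:40.

11:15-12:25, 16:00-16:05, 18:30-19:40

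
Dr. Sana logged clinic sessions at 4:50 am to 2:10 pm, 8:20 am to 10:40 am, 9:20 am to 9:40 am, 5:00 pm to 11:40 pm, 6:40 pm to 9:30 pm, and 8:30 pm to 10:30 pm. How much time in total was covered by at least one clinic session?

16 h

Merged: 4:50 am–2:10 pm, 5:00 pm–11:40 pm.
Lengths: 9 h 20 min + 6 h 40 min = 16 h.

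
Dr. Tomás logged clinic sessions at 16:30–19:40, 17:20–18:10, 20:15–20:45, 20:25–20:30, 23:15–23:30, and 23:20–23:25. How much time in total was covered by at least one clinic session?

3 h 55 min

Merged: 16:30–19:40, 20:15–20:45, 23:15–23:30.
Lengths: 3 h 10 min + 30 min + 15 min = 3 h 55 min.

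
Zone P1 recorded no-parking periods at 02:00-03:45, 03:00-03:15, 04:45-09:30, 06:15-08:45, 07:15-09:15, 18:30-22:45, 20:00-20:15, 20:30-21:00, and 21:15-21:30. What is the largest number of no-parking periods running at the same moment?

Walk the sorted start/end points keeping a running depth.
The depth first hits 3 at 07:15.

3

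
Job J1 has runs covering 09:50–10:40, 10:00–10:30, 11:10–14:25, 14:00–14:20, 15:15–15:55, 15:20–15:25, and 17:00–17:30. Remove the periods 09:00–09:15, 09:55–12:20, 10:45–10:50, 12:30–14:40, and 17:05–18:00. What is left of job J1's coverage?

A, merged: 09:50-10:40, 11:10-14:25, 15:15-15:55, 17:00-17:30.
B, merged: 09:00-09:15, 09:55-12:20, 12:30-14:40, 17:05-18:00.
09:50-10:40 \ B = 09:50-09:55.
11:10-14:25 \ B = 12:20-12:30.
15:15-15:55: nothing removed.
17:00-17:30 \ B = 17:00-17:05.

09:50-09:55, 12:20-12:30, 15:15-15:55, 17:00-17:05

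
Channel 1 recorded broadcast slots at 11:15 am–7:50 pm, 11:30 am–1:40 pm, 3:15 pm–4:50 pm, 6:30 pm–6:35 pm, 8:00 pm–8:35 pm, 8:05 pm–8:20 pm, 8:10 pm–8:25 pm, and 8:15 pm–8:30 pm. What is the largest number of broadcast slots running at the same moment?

4

Sweep endpoints in order; track running count of active intervals.
Peak of 4 reached at 8:15 pm.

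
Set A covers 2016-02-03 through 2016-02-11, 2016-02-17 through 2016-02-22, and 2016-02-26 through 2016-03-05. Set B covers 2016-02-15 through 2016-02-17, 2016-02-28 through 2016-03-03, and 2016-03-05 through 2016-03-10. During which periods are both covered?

2016-02-03 through 2016-02-11: no overlap with the second set.
2016-02-17 through 2016-02-22 meets the second set on 2016-02-17 through 2016-02-17.
2016-02-26 through 2016-03-05 meets the second set on 2016-02-28 through 2016-03-03, 2016-03-05 through 2016-03-05.

2016-02-17 through 2016-02-17, 2016-02-28 through 2016-03-03, 2016-03-05 through 2016-03-05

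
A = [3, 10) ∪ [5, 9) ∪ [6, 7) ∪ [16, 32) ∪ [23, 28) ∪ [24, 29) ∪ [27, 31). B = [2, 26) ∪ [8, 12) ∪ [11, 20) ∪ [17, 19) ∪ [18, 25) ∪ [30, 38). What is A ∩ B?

[3, 10) ∪ [16, 26) ∪ [30, 32)

Merge the first list: [3, 10), [16, 32).
Merge the second list: [2, 26), [30, 38).
[3, 10) meets the second set on [3, 10).
[16, 32) meets the second set on [16, 26), [30, 32).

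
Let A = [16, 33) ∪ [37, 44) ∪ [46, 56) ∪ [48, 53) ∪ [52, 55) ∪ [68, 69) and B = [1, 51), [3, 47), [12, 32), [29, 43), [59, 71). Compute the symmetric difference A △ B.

[1, 16) ∪ [33, 37) ∪ [44, 46) ∪ [51, 56) ∪ [59, 68) ∪ [69, 71)

First set merges to [16, 33), [37, 44), [46, 56), [68, 69).
Second set merges to [1, 51), [59, 71).
Only in the first: [51, 56).
Only in the second: [1, 16), [33, 37), [44, 46), [59, 68), [69, 71).
Together these are the periods covered by exactly one.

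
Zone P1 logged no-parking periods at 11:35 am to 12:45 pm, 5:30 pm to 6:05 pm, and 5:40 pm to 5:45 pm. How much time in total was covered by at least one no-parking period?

1 h 45 min

Merged: 11:35 am–12:45 pm, 5:30 pm–6:05 pm.
Lengths: 1 h 10 min + 35 min = 1 h 45 min.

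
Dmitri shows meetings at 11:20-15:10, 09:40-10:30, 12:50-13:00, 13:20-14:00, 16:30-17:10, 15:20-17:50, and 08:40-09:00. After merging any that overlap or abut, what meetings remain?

Sort by start: 08:40-09:00, 09:40-10:30, 11:20-15:10, 12:50-13:00, 13:20-14:00, 15:20-17:50, 16:30-17:10.
09:40-10:30 is disjoint → start new block.
11:20-15:10 is disjoint → start new block.
12:50-13:00 overlaps/touches 11:20-15:10 → extend to 11:20-15:10.
13:20-14:00 overlaps/touches 11:20-15:10 → extend to 11:20-15:10.
15:20-17:50 is disjoint → start new block.
16:30-17:10 overlaps/touches 15:20-17:50 → extend to 15:20-17:50.

08:40-09:00, 09:40-10:30, 11:20-15:10, 15:20-17:50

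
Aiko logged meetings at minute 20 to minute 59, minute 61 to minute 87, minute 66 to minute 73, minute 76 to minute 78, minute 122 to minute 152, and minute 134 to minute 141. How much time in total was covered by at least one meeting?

95 minutes

Merged: minute 20 to minute 59, minute 61 to minute 87, minute 122 to minute 152.
Lengths: 39 minutes + 26 minutes + 30 minutes = 95 minutes.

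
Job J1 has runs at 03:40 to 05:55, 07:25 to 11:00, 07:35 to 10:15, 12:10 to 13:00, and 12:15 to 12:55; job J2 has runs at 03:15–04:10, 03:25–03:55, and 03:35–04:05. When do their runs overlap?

A, merged: 03:40–05:55, 07:25–11:00, 12:10–13:00.
B, merged: 03:15–04:10.
03:40–05:55 overlaps B on 03:40–04:10.
07:25–11:00 falls entirely outside B.
12:10–13:00 falls entirely outside B.

03:40–04:10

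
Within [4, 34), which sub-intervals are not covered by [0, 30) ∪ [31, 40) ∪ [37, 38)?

[30, 31)

After merging, the occupied span is [0, 30), [31, 40).
Complement within [4, 34): [30, 31).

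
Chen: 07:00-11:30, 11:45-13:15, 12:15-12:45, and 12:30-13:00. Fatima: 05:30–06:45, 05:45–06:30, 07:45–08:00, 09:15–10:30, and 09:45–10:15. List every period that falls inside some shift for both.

First set merges to 07:00-11:30, 11:45-13:15.
Second set merges to 05:30-06:45, 07:45-08:00, 09:15-10:30.
07:00-11:30 meets the second set on 07:45-08:00, 09:15-10:30.
11:45-13:15: no overlap with the second set.

07:45-08:00, 09:15-10:30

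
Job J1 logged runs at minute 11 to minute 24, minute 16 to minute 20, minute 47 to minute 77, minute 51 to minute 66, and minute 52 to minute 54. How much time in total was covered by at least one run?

Merged: minute 11 to minute 24, minute 47 to minute 77.
Lengths: 13 minutes + 30 minutes = 43 minutes.

43 minutes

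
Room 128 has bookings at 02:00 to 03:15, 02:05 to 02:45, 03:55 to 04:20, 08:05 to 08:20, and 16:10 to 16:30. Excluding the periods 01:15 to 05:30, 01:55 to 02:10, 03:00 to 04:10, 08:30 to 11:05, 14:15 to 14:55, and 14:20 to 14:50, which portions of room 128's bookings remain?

A, merged: 02:00–03:15, 03:55–04:20, 08:05–08:20, 16:10–16:30.
B, merged: 01:15–05:30, 08:30–11:05, 14:15–14:55.
02:00–03:15: fully covered by B → removed.
03:55–04:20: fully covered by B → removed.
08:05–08:20: no B overlap → unchanged.
16:10–16:30: no B overlap → unchanged.

08:05–08:20, 16:10–16:30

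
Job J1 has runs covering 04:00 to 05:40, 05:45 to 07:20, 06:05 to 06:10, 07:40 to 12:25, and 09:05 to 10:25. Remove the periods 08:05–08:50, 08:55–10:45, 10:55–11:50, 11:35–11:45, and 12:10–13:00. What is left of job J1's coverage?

A, merged: 04:00–05:40, 05:45–07:20, 07:40–12:25.
B, merged: 08:05–08:50, 08:55–10:45, 10:55–11:50, 12:10–13:00.
04:00–05:40 is untouched.
05:45–07:20 is untouched.
07:40–12:25 with B removed leaves 07:40–08:05, 08:50–08:55, 10:45–10:55, 11:50–12:10.

04:00–05:40, 05:45–07:20, 07:40–08:05, 08:50–08:55, 10:45–10:55, 11:50–12:10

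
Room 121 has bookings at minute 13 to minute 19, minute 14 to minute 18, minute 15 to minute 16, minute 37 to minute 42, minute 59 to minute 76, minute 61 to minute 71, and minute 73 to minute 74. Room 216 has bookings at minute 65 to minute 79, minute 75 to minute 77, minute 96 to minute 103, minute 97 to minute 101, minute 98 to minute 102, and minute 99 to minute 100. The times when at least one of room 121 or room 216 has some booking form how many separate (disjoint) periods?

Merge the first list: minute 13 to minute 19, minute 37 to minute 42, minute 59 to minute 76.
Merge the second list: minute 65 to minute 79, minute 96 to minute 103.
A ∪ B = minute 13 to minute 19, minute 37 to minute 42, minute 59 to minute 79, minute 96 to minute 103.
That is 4 disjoint pieces.

4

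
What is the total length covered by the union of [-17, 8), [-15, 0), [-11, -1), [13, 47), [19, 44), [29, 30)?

59

Merged: [-17, 8), [13, 47).
Lengths: 25 + 34 = 59.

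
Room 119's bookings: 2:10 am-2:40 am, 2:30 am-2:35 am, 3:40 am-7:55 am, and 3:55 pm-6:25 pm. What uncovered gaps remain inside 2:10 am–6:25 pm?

2:40 am–3:40 am, 7:55 am–3:55 pm

After merging, the occupied span is 2:10 am–2:40 am, 3:40 am–7:55 am, 3:55 pm–6:25 pm.
Uncovered inside 2:10 am–6:25 pm: 2:40 am–3:40 am, 7:55 am–3:55 pm.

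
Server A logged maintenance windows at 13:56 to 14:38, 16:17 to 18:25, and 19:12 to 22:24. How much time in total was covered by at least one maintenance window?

6 h 2 min

Merged: 13:56–14:38, 16:17–18:25, 19:12–22:24.
Lengths: 42 min + 2 h 8 min + 3 h 12 min = 6 h 2 min.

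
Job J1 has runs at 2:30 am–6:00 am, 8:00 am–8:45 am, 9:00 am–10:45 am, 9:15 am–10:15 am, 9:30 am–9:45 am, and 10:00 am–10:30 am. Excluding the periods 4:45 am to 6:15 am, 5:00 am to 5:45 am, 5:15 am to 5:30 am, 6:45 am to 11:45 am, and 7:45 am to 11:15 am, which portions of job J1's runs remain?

First set merges to 2:30 am–6:00 am, 8:00 am–8:45 am, 9:00 am–10:45 am.
Second set merges to 4:45 am–6:15 am, 6:45 am–11:45 am.
2:30 am–6:00 am \ B = 2:30 am–4:45 am.
8:00 am–8:45 am: entirely removed.
9:00 am–10:45 am: entirely removed.

2:30 am–4:45 am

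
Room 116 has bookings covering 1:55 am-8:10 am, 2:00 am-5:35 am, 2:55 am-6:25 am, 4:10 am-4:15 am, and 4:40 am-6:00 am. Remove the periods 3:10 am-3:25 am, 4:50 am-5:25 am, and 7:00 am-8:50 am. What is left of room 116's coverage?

1:55 am–3:10 am, 3:25 am–4:50 am, 5:25 am–7:00 am

Merge the first list: 1:55 am–8:10 am.
1:55 am–8:10 am minus B → 1:55 am–3:10 am, 3:25 am–4:50 am, 5:25 am–7:00 am.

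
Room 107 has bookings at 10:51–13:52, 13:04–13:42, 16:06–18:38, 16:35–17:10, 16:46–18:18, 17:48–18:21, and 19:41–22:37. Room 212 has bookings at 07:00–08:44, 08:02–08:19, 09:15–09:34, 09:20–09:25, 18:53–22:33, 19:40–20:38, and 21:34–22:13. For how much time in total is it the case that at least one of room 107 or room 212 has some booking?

11 h 20 min

Merge the first list: 10:51–13:52, 16:06–18:38, 19:41–22:37.
Merge the second list: 07:00–08:44, 09:15–09:34, 18:53–22:33.
A ∪ B = 07:00–08:44, 09:15–09:34, 10:51–13:52, 16:06–18:38, 18:53–22:37.
Total: 1 h 44 min + 19 min + 3 h 1 min + 2 h 32 min + 3 h 44 min = 11 h 20 min.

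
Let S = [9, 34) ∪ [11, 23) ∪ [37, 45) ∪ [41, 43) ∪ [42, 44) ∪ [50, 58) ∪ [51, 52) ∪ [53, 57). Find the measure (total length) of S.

Merged: [9, 34), [37, 45), [50, 58).
Lengths: 25 + 8 + 8 = 41.

41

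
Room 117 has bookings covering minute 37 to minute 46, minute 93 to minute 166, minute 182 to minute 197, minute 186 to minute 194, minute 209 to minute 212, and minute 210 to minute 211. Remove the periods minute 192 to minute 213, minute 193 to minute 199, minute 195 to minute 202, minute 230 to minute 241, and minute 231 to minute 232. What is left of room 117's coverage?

minute 37 to minute 46, minute 93 to minute 166, minute 182 to minute 192

A, merged: minute 37 to minute 46, minute 93 to minute 166, minute 182 to minute 197, minute 209 to minute 212.
B, merged: minute 192 to minute 213, minute 230 to minute 241.
minute 37 to minute 46 is untouched.
minute 93 to minute 166 is untouched.
minute 182 to minute 197 with B removed leaves minute 182 to minute 192.
minute 209 to minute 212 lies entirely inside B → drops out.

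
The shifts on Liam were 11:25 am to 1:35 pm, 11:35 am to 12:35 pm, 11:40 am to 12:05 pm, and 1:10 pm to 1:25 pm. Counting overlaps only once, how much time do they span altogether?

Merged: 11:25 am–1:35 pm.
Length: 2 h 10 min.

2 h 10 min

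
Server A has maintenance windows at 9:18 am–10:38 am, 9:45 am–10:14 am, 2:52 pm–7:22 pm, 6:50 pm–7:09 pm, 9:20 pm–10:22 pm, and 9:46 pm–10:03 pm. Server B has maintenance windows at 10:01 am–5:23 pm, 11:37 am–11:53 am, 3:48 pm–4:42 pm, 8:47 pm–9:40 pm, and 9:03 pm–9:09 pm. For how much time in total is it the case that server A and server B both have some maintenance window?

Merge the first list: 9:18 am–10:38 am, 2:52 pm–7:22 pm, 9:20 pm–10:22 pm.
Merge the second list: 10:01 am–5:23 pm, 8:47 pm–9:40 pm.
A ∩ B = 10:01 am–10:38 am, 2:52 pm–5:23 pm, 9:20 pm–9:40 pm.
Total: 37 min + 2 h 31 min + 20 min = 3 h 28 min.

3 h 28 min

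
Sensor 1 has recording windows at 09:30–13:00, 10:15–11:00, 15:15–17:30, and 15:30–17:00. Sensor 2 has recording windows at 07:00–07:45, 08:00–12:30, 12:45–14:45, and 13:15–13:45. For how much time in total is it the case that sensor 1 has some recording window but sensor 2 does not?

First set merges to 09:30–13:00, 15:15–17:30.
Second set merges to 07:00–07:45, 08:00–12:30, 12:45–14:45.
A \ B = 12:30–12:45, 15:15–17:30.
Total: 15 min + 2 h 15 min = 2 h 30 min.

2 h 30 min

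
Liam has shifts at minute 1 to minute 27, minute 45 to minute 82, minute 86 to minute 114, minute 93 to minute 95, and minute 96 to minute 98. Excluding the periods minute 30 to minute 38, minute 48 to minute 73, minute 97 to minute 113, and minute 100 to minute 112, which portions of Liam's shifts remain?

Merge the first list: minute 1 to minute 27, minute 45 to minute 82, minute 86 to minute 114.
Merge the second list: minute 30 to minute 38, minute 48 to minute 73, minute 97 to minute 113.
minute 1 to minute 27: nothing removed.
minute 45 to minute 82 \ B = minute 45 to minute 48, minute 73 to minute 82.
minute 86 to minute 114 \ B = minute 86 to minute 97, minute 113 to minute 114.

minute 1 to minute 27, minute 45 to minute 48, minute 73 to minute 82, minute 86 to minute 97, minute 113 to minute 114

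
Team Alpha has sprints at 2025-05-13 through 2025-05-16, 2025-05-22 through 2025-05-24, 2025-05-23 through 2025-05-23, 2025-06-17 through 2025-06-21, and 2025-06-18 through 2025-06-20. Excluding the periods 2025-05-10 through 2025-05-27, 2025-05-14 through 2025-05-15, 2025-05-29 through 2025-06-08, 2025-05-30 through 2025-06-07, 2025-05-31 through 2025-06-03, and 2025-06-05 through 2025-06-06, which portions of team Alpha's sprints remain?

2025-06-17 through 2025-06-21

A, merged: 2025-05-13 through 2025-05-16, 2025-05-22 through 2025-05-24, 2025-06-17 through 2025-06-21.
B, merged: 2025-05-10 through 2025-05-27, 2025-05-29 through 2025-06-08.
2025-05-13 through 2025-05-16 lies entirely inside B → drops out.
2025-05-22 through 2025-05-24 lies entirely inside B → drops out.
2025-06-17 through 2025-06-21 is untouched.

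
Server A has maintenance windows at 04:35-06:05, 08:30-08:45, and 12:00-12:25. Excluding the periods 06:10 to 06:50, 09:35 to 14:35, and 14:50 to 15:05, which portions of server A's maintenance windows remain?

04:35-06:05 is untouched.
08:30-08:45 is untouched.
12:00-12:25 lies entirely inside B → drops out.

04:35-06:05, 08:30-08:45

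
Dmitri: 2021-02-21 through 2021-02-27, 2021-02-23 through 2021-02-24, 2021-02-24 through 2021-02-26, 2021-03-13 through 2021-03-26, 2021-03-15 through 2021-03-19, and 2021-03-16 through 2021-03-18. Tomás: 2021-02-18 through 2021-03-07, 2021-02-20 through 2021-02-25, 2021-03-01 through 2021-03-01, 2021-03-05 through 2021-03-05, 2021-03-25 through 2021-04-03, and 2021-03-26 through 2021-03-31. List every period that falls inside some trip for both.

2021-02-21 through 2021-02-27, 2021-03-25 through 2021-03-26

A, merged: 2021-02-21 through 2021-02-27, 2021-03-13 through 2021-03-26.
B, merged: 2021-02-18 through 2021-03-07, 2021-03-25 through 2021-04-03.
2021-02-21 through 2021-02-27 meets the second set on 2021-02-21 through 2021-02-27.
2021-03-13 through 2021-03-26 meets the second set on 2021-03-25 through 2021-03-26.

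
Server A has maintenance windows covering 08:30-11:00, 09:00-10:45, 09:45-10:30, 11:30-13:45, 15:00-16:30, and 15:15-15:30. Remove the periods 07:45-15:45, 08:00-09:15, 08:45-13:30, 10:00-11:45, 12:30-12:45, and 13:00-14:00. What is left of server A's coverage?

15:45–16:30

A, merged: 08:30–11:00, 11:30–13:45, 15:00–16:30.
B, merged: 07:45–15:45.
08:30–11:00 lies entirely inside B → drops out.
11:30–13:45 lies entirely inside B → drops out.
15:00–16:30 with B removed leaves 15:45–16:30.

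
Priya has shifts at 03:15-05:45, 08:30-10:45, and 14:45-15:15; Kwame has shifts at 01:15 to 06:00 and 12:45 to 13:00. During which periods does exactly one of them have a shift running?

Only in the first: 08:30–10:45, 14:45–15:15.
Only in the second: 01:15–03:15, 05:45–06:00, 12:45–13:00.
Together these are the periods covered by exactly one.

01:15–03:15, 05:45–06:00, 08:30–10:45, 12:45–13:00, 14:45–15:15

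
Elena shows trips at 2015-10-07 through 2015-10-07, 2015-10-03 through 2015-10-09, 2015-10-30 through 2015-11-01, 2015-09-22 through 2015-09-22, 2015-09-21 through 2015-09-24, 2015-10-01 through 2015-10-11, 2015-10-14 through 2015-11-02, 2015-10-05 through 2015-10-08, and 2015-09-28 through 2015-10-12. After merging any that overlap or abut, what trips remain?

Sort by start: 2015-09-21 through 2015-09-24, 2015-09-22 through 2015-09-22, 2015-09-28 through 2015-10-12, 2015-10-01 through 2015-10-11, 2015-10-03 through 2015-10-09, 2015-10-05 through 2015-10-08, 2015-10-07 through 2015-10-07, 2015-10-14 through 2015-11-02, 2015-10-30 through 2015-11-01.
2015-09-22 through 2015-09-22 overlaps/touches 2015-09-21 through 2015-09-24 → extend to 2015-09-21 through 2015-09-24.
2015-09-28 through 2015-10-12 is disjoint → start new block.
2015-10-01 through 2015-10-11 overlaps/touches 2015-09-28 through 2015-10-12 → extend to 2015-09-28 through 2015-10-12.
2015-10-03 through 2015-10-09 overlaps/touches 2015-09-28 through 2015-10-12 → extend to 2015-09-28 through 2015-10-12.
2015-10-05 through 2015-10-08 overlaps/touches 2015-09-28 through 2015-10-12 → extend to 2015-09-28 through 2015-10-12.
2015-10-07 through 2015-10-07 overlaps/touches 2015-09-28 through 2015-10-12 → extend to 2015-09-28 through 2015-10-12.
2015-10-14 through 2015-11-02 is disjoint → start new block.
2015-10-30 through 2015-11-01 overlaps/touches 2015-10-14 through 2015-11-02 → extend to 2015-10-14 through 2015-11-02.

2015-09-21 through 2015-09-24, 2015-09-28 through 2015-10-12, 2015-10-14 through 2015-11-02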